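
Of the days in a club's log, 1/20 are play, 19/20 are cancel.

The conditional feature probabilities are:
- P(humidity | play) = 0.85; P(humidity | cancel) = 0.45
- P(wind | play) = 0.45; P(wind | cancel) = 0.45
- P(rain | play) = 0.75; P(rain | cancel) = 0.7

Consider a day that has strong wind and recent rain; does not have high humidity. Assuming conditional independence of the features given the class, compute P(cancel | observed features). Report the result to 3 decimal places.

play: 0.05 × (1−0.85) × 0.45 × 0.75 = 0.00253125
cancel: 0.95 × (1−0.45) × 0.45 × 0.7 = 0.1645875
P(cancel | x) = 0.1645875 / 0.16711875 ≈ 0.985

0.985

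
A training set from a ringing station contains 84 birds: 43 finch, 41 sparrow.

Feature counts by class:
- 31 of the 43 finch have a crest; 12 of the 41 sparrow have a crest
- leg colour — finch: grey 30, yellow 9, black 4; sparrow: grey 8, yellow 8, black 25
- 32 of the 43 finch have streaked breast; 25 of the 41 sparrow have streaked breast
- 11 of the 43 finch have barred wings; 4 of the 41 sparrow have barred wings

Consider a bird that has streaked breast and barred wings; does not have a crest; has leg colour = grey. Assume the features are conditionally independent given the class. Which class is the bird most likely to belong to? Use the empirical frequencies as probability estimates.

finch: (43/84) × (12/43) × (30/43) × (32/43) × (11/43) ≈ 0.0189741
sparrow: (41/84) × (29/41) × (8/41) × (25/41) × (4/41) ≈ 0.00400735
Highest score → finch.

finch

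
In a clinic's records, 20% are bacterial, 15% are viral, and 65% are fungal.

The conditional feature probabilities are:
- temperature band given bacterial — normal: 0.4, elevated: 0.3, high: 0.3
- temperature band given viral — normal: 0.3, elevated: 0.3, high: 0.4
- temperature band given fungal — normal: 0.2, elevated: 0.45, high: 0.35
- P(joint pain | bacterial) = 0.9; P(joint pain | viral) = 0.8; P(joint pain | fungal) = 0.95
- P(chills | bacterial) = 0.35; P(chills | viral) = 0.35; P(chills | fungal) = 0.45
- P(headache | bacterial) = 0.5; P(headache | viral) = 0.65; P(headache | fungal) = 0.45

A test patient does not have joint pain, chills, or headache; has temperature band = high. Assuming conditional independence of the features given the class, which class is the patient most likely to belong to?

bacterial: 0.2 × 0.3 × (1−0.9) × (1−0.35) × (1−0.5) = 0.00195
viral: 0.15 × 0.4 × (1−0.8) × (1−0.35) × (1−0.65) = 0.00273
fungal: 0.65 × 0.35 × (1−0.95) × (1−0.45) × (1−0.45) = 0.0034409375
Highest score → fungal.

fungal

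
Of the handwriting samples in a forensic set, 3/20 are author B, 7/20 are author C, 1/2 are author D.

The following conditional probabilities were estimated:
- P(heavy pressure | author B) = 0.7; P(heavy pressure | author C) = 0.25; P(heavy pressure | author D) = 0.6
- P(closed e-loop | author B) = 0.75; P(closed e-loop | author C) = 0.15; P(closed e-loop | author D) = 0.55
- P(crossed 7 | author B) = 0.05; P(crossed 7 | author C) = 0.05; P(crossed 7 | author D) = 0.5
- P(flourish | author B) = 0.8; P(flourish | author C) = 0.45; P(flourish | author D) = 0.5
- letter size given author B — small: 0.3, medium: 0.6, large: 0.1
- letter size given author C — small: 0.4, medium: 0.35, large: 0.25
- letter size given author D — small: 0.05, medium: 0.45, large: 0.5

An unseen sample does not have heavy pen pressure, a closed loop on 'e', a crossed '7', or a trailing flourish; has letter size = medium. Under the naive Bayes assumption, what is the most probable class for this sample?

author C

author B: 0.15 × (1−0.7) × (1−0.75) × (1−0.05) × (1−0.8) × 0.6 = 0.0012825
author C: 0.35 × (1−0.25) × (1−0.15) × (1−0.05) × (1−0.45) × 0.35 = 0.040803984375
author D: 0.5 × (1−0.6) × (1−0.55) × (1−0.5) × (1−0.5) × 0.45 = 0.010125
Highest score → author C.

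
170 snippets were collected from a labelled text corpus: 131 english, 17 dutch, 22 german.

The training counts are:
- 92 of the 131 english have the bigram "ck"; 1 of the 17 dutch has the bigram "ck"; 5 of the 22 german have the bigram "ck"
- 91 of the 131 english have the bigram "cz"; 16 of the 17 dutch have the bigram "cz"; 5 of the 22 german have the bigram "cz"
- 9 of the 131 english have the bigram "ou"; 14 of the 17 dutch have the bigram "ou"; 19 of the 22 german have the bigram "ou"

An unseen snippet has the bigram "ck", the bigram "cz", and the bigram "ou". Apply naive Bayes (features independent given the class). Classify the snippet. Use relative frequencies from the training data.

english: (131/170) × (92/131) × (91/131) × (9/131) ≈ 0.0258274
dutch: (17/170) × (1/17) × (16/17) × (14/17) ≈ 0.00455933
german: (22/170) × (5/22) × (5/22) × (19/22) ≈ 0.00577297
Highest score → english.

english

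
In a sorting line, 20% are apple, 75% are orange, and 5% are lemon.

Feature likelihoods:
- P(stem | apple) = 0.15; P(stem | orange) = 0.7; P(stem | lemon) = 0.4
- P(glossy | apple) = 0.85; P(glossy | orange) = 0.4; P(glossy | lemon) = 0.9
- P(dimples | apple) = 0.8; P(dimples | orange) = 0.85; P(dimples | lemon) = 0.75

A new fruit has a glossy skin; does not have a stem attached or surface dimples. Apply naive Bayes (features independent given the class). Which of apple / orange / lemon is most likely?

apple: 0.2 × (1−0.15) × 0.85 × (1−0.8) = 0.0289
orange: 0.75 × (1−0.7) × 0.4 × (1−0.85) = 0.0135
lemon: 0.05 × (1−0.4) × 0.9 × (1−0.75) = 0.00675
Highest score → apple.

apple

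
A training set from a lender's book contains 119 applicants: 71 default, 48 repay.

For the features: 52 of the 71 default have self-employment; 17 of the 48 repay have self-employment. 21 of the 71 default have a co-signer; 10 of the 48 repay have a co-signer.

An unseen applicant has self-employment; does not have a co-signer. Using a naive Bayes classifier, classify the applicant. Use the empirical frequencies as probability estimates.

default

default: (71/119) × (52/71) × (50/71) ≈ 0.307729
repay: (48/119) × (17/48) × (38/48) ≈ 0.113095
Highest score → default.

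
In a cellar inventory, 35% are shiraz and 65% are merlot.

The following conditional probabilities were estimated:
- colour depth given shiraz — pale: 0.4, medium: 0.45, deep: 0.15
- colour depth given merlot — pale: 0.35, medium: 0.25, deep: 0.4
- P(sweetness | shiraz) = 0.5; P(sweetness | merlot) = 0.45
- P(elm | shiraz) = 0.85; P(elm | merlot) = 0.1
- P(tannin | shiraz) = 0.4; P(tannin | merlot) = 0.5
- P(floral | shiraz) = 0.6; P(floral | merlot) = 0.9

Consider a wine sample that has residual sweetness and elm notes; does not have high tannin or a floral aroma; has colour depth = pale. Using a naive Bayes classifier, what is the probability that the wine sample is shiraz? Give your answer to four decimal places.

0.9654

shiraz: 0.35 × 0.4 × 0.5 × 0.85 × (1−0.4) × (1−0.6) = 0.01428
merlot: 0.65 × 0.35 × 0.45 × 0.1 × (1−0.5) × (1−0.9) = 0.000511875
P(shiraz | x) = 0.01428 / 0.014791875 ≈ 0.9654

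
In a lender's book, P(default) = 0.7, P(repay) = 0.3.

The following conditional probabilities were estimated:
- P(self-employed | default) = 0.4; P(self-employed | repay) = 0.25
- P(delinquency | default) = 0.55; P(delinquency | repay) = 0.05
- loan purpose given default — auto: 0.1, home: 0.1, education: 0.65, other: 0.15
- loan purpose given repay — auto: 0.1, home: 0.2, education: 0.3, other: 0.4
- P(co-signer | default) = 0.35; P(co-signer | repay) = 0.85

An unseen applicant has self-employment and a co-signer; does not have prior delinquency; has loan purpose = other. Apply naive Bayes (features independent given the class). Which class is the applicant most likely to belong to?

repay

default: 0.7 × 0.4 × (1−0.55) × 0.15 × 0.35 = 0.006615
repay: 0.3 × 0.25 × (1−0.05) × 0.4 × 0.85 = 0.024225
Highest score → repay.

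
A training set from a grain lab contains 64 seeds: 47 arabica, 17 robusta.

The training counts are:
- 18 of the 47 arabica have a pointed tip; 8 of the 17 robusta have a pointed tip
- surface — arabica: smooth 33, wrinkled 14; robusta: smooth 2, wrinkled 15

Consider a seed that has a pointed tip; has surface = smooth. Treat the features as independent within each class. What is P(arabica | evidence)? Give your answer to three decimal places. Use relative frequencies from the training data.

0.931

arabica: (47/64) × (18/47) × (33/47) ≈ 0.197473
robusta: (17/64) × (8/17) × (2/17) ≈ 0.0147059
P(arabica | x) = 0.197473 / 0.2121789 ≈ 0.931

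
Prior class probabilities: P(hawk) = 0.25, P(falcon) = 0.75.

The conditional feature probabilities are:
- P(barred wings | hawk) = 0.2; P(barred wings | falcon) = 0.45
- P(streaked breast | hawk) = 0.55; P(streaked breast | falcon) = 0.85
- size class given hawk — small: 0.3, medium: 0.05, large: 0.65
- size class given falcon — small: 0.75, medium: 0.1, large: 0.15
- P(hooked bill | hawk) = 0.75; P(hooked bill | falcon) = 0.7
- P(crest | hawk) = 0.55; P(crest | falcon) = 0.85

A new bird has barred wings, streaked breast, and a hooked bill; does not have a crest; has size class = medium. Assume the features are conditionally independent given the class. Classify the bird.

hawk: 0.25 × 0.2 × 0.55 × 0.05 × 0.75 × (1−0.55) = 0.0004640625
falcon: 0.75 × 0.45 × 0.85 × 0.1 × 0.7 × (1−0.85) = 0.0030121875
Highest score → falcon.

falcon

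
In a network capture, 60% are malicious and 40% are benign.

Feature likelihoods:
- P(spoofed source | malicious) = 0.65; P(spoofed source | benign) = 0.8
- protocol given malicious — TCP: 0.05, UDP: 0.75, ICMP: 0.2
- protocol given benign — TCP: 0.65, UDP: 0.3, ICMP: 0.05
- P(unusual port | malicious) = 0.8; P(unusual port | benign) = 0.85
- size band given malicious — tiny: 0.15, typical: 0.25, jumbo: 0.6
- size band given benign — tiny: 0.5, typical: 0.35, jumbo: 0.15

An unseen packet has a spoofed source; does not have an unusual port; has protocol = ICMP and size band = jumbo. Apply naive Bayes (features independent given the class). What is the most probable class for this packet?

malicious: 0.6 × 0.65 × 0.2 × (1−0.8) × 0.6 = 0.00936
benign: 0.4 × 0.8 × 0.05 × (1−0.85) × 0.15 = 0.00036
Highest score → malicious.

malicious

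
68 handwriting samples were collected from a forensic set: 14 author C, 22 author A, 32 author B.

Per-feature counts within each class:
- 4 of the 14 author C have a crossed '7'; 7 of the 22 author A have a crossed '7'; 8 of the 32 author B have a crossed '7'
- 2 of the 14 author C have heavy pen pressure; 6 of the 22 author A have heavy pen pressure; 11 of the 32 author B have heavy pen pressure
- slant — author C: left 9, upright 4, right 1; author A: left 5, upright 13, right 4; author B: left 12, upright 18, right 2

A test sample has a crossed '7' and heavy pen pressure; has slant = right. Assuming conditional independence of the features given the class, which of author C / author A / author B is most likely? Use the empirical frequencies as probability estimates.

author C: (14/68) × (4/14) × (2/14) × (1/14) ≈ 0.00060024
author A: (22/68) × (7/22) × (6/22) × (4/22) ≈ 0.00510452
author B: (32/68) × (8/32) × (11/32) × (2/32) ≈ 0.00252757
Highest score → author A.

author A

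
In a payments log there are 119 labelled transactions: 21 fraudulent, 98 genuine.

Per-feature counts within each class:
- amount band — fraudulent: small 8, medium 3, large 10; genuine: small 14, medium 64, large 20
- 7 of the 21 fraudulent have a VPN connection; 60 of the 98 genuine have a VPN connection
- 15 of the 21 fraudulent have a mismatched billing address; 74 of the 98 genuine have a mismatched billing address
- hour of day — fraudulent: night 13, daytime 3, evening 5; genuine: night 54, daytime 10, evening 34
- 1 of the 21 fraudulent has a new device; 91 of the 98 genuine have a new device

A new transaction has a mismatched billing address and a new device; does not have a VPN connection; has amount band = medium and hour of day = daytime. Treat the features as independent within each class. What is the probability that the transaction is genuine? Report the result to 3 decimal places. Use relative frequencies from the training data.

fraudulent: (21/119) × (3/21) × (14/21) × (15/21) × (3/21) × (1/21) ≈ 0.0000816653
genuine: (98/119) × (64/98) × (38/98) × (74/98) × (10/98) × (91/98) ≈ 0.0149206
P(genuine | x) = 0.0149206 / 0.0150022653 ≈ 0.995

0.995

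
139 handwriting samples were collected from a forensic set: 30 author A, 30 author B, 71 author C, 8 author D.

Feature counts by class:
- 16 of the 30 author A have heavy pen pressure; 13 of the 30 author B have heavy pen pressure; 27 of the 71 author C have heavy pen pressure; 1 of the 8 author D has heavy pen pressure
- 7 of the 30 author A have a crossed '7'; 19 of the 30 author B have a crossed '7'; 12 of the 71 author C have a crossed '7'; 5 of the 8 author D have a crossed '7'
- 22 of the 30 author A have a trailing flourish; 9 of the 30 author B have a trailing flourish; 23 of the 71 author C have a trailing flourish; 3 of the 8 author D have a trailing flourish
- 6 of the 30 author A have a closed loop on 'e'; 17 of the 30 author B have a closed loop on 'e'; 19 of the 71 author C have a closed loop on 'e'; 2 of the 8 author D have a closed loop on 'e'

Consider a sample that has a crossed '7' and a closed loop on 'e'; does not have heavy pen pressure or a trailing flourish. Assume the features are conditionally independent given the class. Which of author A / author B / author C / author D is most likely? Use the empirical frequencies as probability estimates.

author B

author A: (30/139) × (14/30) × (7/30) × (8/30) × (6/30) ≈ 0.0012534
author B: (30/139) × (17/30) × (19/30) × (21/30) × (17/30) ≈ 0.030725
author C: (71/139) × (44/71) × (12/71) × (48/71) × (19/71) ≈ 0.00967919
author D: (8/139) × (7/8) × (5/8) × (5/8) × (2/8) ≈ 0.00491794
Highest score → author B.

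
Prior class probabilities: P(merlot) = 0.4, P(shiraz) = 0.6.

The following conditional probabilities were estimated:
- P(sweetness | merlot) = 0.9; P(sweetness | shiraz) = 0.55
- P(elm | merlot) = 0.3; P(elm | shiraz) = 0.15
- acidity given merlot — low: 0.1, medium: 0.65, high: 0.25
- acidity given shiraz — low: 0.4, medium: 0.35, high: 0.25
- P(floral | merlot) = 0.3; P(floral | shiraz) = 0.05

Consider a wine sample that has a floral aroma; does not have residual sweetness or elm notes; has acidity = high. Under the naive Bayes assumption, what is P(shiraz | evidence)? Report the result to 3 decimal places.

0.577

merlot: 0.4 × (1−0.9) × (1−0.3) × 0.25 × 0.3 = 0.0021
shiraz: 0.6 × (1−0.55) × (1−0.15) × 0.25 × 0.05 = 0.00286875
P(shiraz | x) = 0.00286875 / 0.00496875 ≈ 0.577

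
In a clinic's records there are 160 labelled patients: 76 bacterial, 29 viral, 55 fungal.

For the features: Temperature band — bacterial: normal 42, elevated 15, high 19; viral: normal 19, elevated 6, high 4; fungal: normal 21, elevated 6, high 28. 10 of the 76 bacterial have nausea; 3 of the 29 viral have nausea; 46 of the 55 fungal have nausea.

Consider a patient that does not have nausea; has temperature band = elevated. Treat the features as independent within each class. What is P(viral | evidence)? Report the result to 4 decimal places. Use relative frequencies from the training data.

bacterial: (76/160) × (15/76) × (66/76) ≈ 0.0814145
viral: (29/160) × (6/29) × (26/29) ≈ 0.0336207
fungal: (55/160) × (6/55) × (9/55) ≈ 0.00613636
P(viral | x) = 0.0336207 / 0.12117156 ≈ 0.2775

0.2775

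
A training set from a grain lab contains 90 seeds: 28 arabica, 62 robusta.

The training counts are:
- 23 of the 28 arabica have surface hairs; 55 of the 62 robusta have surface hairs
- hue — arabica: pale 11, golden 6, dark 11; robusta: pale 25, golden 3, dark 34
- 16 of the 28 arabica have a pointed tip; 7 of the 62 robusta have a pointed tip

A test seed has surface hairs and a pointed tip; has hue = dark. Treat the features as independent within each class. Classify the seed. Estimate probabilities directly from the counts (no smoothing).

arabica: (28/90) × (23/28) × (11/28) × (16/28) ≈ 0.0573696
robusta: (62/90) × (55/62) × (34/62) × (7/62) ≈ 0.0378367
Highest score → arabica.

arabica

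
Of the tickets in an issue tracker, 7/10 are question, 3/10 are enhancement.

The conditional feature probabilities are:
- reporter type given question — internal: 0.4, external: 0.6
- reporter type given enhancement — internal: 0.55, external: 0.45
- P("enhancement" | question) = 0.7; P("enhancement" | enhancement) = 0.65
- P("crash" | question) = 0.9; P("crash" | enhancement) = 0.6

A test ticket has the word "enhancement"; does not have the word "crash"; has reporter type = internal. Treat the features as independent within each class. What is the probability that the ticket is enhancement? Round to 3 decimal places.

question: 0.7 × 0.4 × 0.7 × (1−0.9) = 0.0196
enhancement: 0.3 × 0.55 × 0.65 × (1−0.6) = 0.0429
P(enhancement | x) = 0.0429 / 0.0625 ≈ 0.686

0.686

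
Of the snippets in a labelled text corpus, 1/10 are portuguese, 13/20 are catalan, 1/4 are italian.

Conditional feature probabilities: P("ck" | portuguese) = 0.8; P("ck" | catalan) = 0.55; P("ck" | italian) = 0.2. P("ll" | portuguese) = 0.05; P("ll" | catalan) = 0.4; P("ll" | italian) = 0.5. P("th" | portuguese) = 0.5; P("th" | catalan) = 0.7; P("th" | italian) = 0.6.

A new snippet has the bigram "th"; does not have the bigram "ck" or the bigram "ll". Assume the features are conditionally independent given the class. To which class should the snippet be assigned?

portuguese: 0.1 × (1−0.8) × (1−0.05) × 0.5 = 0.0095
catalan: 0.65 × (1−0.55) × (1−0.4) × 0.7 = 0.12285
italian: 0.25 × (1−0.2) × (1−0.5) × 0.6 = 0.06
Highest score → catalan.

catalan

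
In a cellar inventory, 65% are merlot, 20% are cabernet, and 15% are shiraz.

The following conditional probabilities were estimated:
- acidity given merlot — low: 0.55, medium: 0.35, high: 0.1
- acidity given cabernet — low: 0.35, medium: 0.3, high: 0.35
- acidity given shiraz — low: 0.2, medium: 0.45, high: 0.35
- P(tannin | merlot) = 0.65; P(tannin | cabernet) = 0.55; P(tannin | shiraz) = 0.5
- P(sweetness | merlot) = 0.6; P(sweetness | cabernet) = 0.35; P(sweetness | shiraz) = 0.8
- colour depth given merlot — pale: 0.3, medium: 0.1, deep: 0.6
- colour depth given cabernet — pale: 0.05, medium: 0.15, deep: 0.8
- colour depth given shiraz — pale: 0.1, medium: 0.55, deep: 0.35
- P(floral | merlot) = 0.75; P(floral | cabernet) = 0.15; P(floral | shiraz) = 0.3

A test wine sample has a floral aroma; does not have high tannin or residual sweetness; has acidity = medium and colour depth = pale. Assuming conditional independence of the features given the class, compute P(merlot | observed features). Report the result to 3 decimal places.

0.955

merlot: 0.65 × 0.35 × (1−0.65) × (1−0.6) × 0.3 × 0.75 = 0.00716625
cabernet: 0.2 × 0.3 × (1−0.55) × (1−0.35) × 0.05 × 0.15 = 0.000131625
shiraz: 0.15 × 0.45 × (1−0.5) × (1−0.8) × 0.1 × 0.3 = 0.0002025
P(merlot | x) = 0.00716625 / 0.007500375 ≈ 0.955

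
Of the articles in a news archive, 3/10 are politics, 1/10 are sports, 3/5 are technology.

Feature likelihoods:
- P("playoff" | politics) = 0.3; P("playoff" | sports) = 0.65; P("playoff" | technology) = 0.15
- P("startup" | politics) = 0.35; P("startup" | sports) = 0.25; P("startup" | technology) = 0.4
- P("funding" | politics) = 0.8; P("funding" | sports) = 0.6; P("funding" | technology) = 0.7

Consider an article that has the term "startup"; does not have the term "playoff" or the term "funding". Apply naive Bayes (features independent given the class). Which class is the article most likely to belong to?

technology

politics: 0.3 × (1−0.3) × 0.35 × (1−0.8) = 0.0147
sports: 0.1 × (1−0.65) × 0.25 × (1−0.6) = 0.0035
technology: 0.6 × (1−0.15) × 0.4 × (1−0.7) = 0.0612
Highest score → technology.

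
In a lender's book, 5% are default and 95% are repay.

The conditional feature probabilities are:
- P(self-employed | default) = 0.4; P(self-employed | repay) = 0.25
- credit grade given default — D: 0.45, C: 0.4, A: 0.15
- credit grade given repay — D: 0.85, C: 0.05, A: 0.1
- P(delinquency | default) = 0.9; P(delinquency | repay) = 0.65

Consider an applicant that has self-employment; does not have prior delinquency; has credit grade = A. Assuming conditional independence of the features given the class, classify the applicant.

repay

default: 0.05 × 0.4 × 0.15 × (1−0.9) = 0.0003
repay: 0.95 × 0.25 × 0.1 × (1−0.65) = 0.0083125
Highest score → repay.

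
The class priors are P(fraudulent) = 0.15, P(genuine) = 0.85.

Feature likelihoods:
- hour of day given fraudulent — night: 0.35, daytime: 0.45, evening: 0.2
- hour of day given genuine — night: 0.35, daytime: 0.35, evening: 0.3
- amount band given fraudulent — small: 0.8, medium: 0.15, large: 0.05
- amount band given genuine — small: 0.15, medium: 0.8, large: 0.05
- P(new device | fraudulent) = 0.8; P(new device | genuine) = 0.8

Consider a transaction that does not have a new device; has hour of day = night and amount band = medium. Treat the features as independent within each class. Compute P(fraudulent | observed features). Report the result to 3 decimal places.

0.032

fraudulent: 0.15 × 0.35 × 0.15 × (1−0.8) = 0.001575
genuine: 0.85 × 0.35 × 0.8 × (1−0.8) = 0.0476
P(fraudulent | x) = 0.001575 / 0.049175 ≈ 0.032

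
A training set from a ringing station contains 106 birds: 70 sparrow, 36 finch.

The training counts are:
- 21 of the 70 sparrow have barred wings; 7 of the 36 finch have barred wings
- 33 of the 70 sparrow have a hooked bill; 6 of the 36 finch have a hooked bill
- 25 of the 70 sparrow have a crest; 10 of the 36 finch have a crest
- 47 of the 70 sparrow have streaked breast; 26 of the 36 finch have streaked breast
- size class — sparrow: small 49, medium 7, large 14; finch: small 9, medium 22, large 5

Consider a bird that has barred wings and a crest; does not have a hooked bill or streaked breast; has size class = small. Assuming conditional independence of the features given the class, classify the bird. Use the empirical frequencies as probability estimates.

sparrow

sparrow: (70/106) × (21/70) × (37/70) × (25/70) × (23/70) × (49/70) ≈ 0.00860175
finch: (36/106) × (7/36) × (30/36) × (10/36) × (10/36) × (9/36) ≈ 0.00106156
Highest score → sparrow.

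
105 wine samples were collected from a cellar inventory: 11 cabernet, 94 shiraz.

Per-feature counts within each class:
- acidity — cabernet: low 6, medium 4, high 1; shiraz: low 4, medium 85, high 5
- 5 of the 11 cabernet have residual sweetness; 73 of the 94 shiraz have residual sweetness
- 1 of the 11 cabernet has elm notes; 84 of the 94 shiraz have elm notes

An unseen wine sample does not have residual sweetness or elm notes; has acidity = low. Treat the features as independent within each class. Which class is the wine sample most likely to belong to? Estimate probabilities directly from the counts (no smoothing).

cabernet

cabernet: (11/105) × (6/11) × (6/11) × (10/11) ≈ 0.0283353
shiraz: (94/105) × (4/94) × (21/94) × (10/94) ≈ 0.000905387
Highest score → cabernet.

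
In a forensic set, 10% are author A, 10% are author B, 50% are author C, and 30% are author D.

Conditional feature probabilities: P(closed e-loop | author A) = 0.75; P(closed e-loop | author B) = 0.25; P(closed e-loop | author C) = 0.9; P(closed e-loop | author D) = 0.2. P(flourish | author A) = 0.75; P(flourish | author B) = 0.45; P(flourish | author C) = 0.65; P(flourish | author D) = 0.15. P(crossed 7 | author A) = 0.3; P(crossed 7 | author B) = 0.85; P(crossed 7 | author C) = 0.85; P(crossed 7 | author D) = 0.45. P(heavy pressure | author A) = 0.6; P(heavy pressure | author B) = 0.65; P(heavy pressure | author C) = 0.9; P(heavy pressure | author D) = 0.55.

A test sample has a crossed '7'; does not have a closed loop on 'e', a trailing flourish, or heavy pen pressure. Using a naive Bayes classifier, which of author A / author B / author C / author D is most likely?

author D

author A: 0.1 × (1−0.75) × (1−0.75) × 0.3 × (1−0.6) = 0.00075
author B: 0.1 × (1−0.25) × (1−0.45) × 0.85 × (1−0.65) = 0.012271875
author C: 0.5 × (1−0.9) × (1−0.65) × 0.85 × (1−0.9) = 0.0014875
author D: 0.3 × (1−0.2) × (1−0.15) × 0.45 × (1−0.55) = 0.04131
Highest score → author D.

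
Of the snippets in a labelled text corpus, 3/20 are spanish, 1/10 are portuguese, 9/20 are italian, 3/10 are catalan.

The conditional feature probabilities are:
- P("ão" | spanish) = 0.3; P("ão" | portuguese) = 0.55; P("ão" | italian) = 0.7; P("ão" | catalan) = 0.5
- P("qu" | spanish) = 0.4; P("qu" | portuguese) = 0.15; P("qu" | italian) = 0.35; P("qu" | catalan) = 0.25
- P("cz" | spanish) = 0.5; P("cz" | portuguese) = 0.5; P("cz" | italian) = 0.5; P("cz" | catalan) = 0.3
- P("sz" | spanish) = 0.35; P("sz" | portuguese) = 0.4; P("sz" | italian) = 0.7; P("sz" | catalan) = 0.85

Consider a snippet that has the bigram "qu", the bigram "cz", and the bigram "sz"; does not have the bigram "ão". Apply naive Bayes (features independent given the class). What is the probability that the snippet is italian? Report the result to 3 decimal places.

0.475

spanish: 0.15 × (1−0.3) × 0.4 × 0.5 × 0.35 = 0.00735
portuguese: 0.1 × (1−0.55) × 0.15 × 0.5 × 0.4 = 0.00135
italian: 0.45 × (1−0.7) × 0.35 × 0.5 × 0.7 = 0.0165375
catalan: 0.3 × (1−0.5) × 0.25 × 0.3 × 0.85 = 0.0095625
P(italian | x) = 0.0165375 / 0.0348 ≈ 0.475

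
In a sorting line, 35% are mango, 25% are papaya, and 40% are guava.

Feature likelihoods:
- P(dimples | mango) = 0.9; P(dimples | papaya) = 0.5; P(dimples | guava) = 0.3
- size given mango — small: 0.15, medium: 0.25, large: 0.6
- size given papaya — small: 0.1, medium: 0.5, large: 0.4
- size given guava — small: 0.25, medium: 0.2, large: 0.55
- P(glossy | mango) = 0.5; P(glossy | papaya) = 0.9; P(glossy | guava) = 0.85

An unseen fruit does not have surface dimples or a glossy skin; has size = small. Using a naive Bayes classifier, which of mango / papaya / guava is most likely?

mango: 0.35 × (1−0.9) × 0.15 × (1−0.5) = 0.002625
papaya: 0.25 × (1−0.5) × 0.1 × (1−0.9) = 0.00125
guava: 0.4 × (1−0.3) × 0.25 × (1−0.85) = 0.0105
Highest score → guava.

guava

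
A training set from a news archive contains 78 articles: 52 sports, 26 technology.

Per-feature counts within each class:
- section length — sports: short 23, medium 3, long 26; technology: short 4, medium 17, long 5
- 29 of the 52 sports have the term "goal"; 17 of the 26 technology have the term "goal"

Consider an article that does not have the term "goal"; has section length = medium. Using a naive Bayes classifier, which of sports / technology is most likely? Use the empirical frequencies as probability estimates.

technology

sports: (52/78) × (3/52) × (23/52) ≈ 0.0170118
technology: (26/78) × (17/26) × (9/26) ≈ 0.0754438
Highest score → technology.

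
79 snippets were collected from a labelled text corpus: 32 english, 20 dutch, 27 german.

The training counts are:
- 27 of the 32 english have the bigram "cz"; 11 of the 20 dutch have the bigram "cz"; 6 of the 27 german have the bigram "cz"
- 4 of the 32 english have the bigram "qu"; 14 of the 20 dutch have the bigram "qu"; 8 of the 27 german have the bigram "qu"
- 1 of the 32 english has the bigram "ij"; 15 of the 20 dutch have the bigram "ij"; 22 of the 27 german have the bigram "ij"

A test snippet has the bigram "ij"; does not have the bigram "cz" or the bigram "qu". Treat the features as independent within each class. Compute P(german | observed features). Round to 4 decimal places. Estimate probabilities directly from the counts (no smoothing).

english: (32/79) × (5/32) × (28/32) × (1/32) ≈ 0.00173062
dutch: (20/79) × (9/20) × (6/20) × (15/20) ≈ 0.0256329
german: (27/79) × (21/27) × (19/27) × (22/27) ≈ 0.15242
P(german | x) = 0.15242 / 0.17978352 ≈ 0.8478

0.8478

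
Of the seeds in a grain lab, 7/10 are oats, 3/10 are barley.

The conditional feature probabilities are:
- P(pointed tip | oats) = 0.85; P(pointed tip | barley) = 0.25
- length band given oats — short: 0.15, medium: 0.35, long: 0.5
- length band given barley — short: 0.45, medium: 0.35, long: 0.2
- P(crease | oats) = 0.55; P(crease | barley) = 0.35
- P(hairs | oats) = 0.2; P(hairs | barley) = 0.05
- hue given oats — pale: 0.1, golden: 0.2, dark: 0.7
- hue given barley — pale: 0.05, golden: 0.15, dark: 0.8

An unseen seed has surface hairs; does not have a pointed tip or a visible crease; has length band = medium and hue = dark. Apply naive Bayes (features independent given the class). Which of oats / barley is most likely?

oats

oats: 0.7 × (1−0.85) × 0.35 × (1−0.55) × 0.2 × 0.7 = 0.00231525
barley: 0.3 × (1−0.25) × 0.35 × (1−0.35) × 0.05 × 0.8 = 0.0020475
Highest score → oats.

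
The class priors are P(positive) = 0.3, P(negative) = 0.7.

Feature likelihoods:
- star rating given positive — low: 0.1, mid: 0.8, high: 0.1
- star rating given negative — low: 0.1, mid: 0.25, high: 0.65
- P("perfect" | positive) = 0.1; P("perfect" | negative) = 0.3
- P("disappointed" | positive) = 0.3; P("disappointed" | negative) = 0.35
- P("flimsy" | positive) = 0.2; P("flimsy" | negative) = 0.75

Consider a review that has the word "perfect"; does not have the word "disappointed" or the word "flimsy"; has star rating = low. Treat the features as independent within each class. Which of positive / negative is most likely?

negative

positive: 0.3 × 0.1 × 0.1 × (1−0.3) × (1−0.2) = 0.00168
negative: 0.7 × 0.1 × 0.3 × (1−0.35) × (1−0.75) = 0.0034125
Highest score → negative.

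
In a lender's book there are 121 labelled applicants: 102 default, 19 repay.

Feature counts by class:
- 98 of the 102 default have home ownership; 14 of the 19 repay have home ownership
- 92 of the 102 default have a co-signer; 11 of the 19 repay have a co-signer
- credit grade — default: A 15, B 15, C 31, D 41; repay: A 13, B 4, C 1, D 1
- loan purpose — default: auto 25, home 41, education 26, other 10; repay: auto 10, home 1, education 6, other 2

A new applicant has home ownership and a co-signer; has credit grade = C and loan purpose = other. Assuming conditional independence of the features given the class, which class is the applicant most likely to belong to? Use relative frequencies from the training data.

default: (102/121) × (98/102) × (92/102) × (31/102) × (10/102) ≈ 0.0217666
repay: (19/121) × (14/19) × (11/19) × (1/19) × (2/19) ≈ 0.000371112
Highest score → default.

default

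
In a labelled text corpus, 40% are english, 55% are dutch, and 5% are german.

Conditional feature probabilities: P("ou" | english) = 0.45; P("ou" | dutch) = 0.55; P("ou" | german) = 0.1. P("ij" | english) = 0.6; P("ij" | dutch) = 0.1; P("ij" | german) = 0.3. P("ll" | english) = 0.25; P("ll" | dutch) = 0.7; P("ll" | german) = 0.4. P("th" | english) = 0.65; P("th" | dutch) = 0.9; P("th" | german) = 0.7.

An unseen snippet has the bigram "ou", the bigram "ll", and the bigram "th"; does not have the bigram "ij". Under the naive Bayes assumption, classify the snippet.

english: 0.4 × 0.45 × (1−0.6) × 0.25 × 0.65 = 0.0117
dutch: 0.55 × 0.55 × (1−0.1) × 0.7 × 0.9 = 0.1715175
german: 0.05 × 0.1 × (1−0.3) × 0.4 × 0.7 = 0.00098
Highest score → dutch.

dutch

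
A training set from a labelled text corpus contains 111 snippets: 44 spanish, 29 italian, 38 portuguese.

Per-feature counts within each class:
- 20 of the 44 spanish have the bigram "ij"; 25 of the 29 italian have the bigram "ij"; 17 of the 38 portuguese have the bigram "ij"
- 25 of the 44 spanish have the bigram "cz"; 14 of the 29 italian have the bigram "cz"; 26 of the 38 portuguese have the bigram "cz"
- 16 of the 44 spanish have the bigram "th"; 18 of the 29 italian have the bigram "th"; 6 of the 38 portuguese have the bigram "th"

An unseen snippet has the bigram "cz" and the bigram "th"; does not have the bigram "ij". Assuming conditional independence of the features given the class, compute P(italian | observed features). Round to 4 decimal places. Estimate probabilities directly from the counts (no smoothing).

0.1422

spanish: (44/111) × (24/44) × (25/44) × (16/44) ≈ 0.0446728
italian: (29/111) × (4/29) × (14/29) × (18/29) ≈ 0.010798
portuguese: (38/111) × (21/38) × (26/38) × (6/38) ≈ 0.0204387
P(italian | x) = 0.010798 / 0.0759095 ≈ 0.1422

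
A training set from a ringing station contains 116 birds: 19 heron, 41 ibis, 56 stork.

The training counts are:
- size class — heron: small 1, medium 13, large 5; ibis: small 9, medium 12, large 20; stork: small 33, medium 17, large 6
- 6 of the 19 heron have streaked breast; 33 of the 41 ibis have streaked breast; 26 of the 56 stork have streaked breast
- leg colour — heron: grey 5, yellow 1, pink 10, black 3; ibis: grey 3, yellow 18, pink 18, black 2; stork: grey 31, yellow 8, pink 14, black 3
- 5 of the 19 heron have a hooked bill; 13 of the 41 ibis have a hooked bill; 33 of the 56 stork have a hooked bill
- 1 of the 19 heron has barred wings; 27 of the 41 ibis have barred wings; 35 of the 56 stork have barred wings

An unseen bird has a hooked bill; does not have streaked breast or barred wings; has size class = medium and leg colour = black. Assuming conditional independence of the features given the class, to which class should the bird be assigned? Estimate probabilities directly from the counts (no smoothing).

heron: (19/116) × (13/19) × (13/19) × (3/19) × (5/19) × (18/19) ≈ 0.00301841
ibis: (41/116) × (12/41) × (8/41) × (2/41) × (13/41) × (14/41) ≈ 0.000106605
stork: (56/116) × (17/56) × (30/56) × (3/56) × (33/56) × (21/56) ≈ 0.000929425
Highest score → heron.

heron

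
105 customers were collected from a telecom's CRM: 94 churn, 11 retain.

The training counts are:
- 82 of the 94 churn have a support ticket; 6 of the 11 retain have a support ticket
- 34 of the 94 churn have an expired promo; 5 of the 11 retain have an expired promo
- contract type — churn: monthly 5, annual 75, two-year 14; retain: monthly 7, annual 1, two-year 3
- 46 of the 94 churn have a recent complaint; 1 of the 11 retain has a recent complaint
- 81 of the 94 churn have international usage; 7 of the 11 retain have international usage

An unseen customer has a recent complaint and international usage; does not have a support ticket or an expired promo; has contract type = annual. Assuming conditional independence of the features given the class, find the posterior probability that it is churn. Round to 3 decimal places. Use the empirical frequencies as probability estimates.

churn: (94/105) × (12/94) × (60/94) × (75/94) × (46/94) × (81/94) ≈ 0.0245435
retain: (11/105) × (5/11) × (6/11) × (1/11) × (1/11) × (7/11) ≈ 0.000136603
P(churn | x) = 0.0245435 / 0.024680103 ≈ 0.994

0.994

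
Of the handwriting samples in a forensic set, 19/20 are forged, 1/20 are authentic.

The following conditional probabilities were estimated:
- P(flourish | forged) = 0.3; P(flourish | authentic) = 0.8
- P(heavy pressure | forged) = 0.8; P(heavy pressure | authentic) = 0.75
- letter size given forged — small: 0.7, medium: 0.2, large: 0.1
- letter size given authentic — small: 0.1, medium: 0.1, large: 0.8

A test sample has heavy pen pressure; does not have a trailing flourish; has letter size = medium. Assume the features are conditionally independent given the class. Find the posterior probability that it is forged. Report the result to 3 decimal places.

forged: 0.95 × (1−0.3) × 0.8 × 0.2 = 0.1064
authentic: 0.05 × (1−0.8) × 0.75 × 0.1 = 0.00075
P(forged | x) = 0.1064 / 0.10715 ≈ 0.993

0.993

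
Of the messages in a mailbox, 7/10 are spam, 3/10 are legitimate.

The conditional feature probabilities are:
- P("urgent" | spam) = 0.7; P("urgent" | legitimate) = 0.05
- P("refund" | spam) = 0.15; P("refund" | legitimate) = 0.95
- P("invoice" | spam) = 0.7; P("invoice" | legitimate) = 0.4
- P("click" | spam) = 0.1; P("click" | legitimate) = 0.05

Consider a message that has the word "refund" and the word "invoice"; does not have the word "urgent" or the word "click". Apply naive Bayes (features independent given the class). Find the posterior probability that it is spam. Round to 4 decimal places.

spam: 0.7 × (1−0.7) × 0.15 × 0.7 × (1−0.1) = 0.019845
legitimate: 0.3 × (1−0.05) × 0.95 × 0.4 × (1−0.05) = 0.102885
P(spam | x) = 0.019845 / 0.12273 ≈ 0.1617

0.1617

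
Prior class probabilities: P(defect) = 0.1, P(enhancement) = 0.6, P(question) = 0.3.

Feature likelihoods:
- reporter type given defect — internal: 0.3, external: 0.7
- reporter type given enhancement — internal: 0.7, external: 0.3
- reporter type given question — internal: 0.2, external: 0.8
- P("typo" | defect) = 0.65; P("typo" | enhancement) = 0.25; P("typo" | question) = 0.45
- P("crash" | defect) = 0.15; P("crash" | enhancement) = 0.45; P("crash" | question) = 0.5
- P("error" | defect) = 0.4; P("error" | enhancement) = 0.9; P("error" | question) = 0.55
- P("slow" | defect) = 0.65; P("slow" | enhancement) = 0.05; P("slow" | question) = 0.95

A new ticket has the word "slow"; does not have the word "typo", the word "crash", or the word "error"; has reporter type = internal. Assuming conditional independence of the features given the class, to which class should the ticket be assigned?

defect: 0.1 × 0.3 × (1−0.65) × (1−0.15) × (1−0.4) × 0.65 = 0.00348075
enhancement: 0.6 × 0.7 × (1−0.25) × (1−0.45) × (1−0.9) × 0.05 = 0.00086625
question: 0.3 × 0.2 × (1−0.45) × (1−0.5) × (1−0.55) × 0.95 = 0.00705375
Highest score → question.

question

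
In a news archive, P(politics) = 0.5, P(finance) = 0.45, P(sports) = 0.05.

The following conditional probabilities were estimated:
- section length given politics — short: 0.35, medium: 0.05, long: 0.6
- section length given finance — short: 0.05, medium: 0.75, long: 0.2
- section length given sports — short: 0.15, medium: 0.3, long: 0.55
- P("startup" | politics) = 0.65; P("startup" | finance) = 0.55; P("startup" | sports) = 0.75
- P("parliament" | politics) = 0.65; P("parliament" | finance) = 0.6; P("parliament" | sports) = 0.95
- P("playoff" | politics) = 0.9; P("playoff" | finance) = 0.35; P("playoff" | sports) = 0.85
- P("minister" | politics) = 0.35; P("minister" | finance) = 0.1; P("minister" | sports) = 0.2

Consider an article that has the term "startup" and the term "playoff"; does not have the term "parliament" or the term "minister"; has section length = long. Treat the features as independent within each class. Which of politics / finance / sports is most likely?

politics: 0.5 × 0.6 × 0.65 × (1−0.65) × 0.9 × (1−0.35) = 0.03992625
finance: 0.45 × 0.2 × 0.55 × (1−0.6) × 0.35 × (1−0.1) = 0.006237
sports: 0.05 × 0.55 × 0.75 × (1−0.95) × 0.85 × (1−0.2) = 0.00070125
Highest score → politics.

politics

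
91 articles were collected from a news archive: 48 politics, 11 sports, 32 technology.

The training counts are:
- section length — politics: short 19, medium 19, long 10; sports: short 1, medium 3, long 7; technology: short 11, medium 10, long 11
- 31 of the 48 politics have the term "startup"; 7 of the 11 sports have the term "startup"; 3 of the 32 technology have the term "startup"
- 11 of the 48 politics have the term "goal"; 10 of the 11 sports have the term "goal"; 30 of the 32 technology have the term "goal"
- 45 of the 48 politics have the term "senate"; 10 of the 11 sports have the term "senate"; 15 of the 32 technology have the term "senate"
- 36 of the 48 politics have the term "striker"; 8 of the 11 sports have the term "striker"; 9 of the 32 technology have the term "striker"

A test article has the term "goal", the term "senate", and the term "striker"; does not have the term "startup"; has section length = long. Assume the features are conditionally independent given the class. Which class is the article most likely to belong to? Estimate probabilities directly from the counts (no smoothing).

sports

politics: (48/91) × (10/48) × (17/48) × (11/48) × (45/48) × (36/48) ≈ 0.00627119
sports: (11/91) × (7/11) × (4/11) × (10/11) × (10/11) × (8/11) ≈ 0.0168126
technology: (32/91) × (11/32) × (29/32) × (30/32) × (15/32) × (9/32) ≈ 0.0135396
Highest score → sports.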